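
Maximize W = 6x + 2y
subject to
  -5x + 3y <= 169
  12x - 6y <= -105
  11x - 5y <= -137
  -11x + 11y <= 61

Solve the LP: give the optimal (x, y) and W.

x = -601/33, y = -38/3, maximum W = -4442/33

Vertices and W = 6x + 2y:
  (-838/11, -777/11) → W = -6582/11
  (-99/2, -163/2) → W = -460
  (-601/33, -38/3) → W = -4442/33
The feasible region is unbounded (it extends along (-1, -2), (-3, -5)), but W strictly decreases along every unbounded feasible direction, so there is no improving ray and the maximum is attained at a vertex.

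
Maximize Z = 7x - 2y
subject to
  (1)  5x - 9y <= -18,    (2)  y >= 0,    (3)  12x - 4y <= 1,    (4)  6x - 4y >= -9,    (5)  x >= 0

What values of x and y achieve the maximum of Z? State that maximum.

Feasible corners and Z = 7x - 2y:
  (81/88, 221/88) → Z = 125/88
  (0, 2) → Z = -4
  (5/3, 19/4) → Z = 13/6
  (0, 9/4) → Z = -9/2

x = 5/3, y = 19/4, maximum Z = 13/6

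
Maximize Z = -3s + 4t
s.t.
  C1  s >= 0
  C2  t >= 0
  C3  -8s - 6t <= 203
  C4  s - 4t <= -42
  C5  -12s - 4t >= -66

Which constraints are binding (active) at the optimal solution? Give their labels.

C1 and C5

Extreme points and Z = -3s + 4t:
  (0, 21/2) → Z = 42
  (0, 33/2) → Z = 66
  (24/13, 285/26) → Z = 498/13

The maximum is at (0, 33/2). Substituting into each constraint, equality holds for C1 and C5; the remaining constraints have slack.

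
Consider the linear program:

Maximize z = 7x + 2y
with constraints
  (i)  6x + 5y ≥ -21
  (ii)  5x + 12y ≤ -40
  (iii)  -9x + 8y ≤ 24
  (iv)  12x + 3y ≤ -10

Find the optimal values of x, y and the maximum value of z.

At the optimal vertex, 5x + 12y = -40 and 12x + 3y = -10.
Solving simultaneously gives x = 0, y = -10/3.

x = 0, y = -10/3, maximum z = -20/3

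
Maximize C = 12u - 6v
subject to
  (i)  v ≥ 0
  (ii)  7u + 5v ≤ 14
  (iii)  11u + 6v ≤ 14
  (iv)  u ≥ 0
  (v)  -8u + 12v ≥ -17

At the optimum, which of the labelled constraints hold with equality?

(i) and (iii)

Vertices and C = 12u - 6v:
  (14/11, 0) → C = 168/11
  (0, 0) → C = 0
  (0, 7/3) → C = -14

The maximum is at (14/11, 0). Substituting into each constraint, equality holds for (i) and (iii); the remaining constraints have slack.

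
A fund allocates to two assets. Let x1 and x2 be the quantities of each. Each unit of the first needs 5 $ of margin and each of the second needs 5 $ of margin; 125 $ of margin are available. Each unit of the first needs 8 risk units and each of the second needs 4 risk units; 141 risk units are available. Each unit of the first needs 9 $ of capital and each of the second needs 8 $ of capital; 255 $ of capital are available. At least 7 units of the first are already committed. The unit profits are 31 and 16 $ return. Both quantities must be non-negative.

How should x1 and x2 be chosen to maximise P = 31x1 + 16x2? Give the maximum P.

Vertices and P = 31x1 + 16x2:
  (141/8, 0) → P = 4371/8
  (7, 0) → P = 217
  (41/4, 59/4) → P = 2215/4
  (7, 18) → P = 505

x1 = 41/4, x2 = 59/4, maximum P = 2215/4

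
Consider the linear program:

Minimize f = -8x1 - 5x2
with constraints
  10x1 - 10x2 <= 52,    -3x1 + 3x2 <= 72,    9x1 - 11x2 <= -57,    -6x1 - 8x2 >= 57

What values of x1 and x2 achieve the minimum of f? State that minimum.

x1 = -361/46, x2 = -57/46, minimum f = 3173/46

Vertices and f = -8x1 - 5x2:
  (-207/2, -159/2) → f = 2451/2
  (-249/14, 87/14) → f = 1557/14
  (-361/46, -57/46) → f = 3173/46

The optimum lies where 9x1 - 11x2 = -57 and -6x1 - 8x2 = 57.
Solving simultaneously gives x1 = -361/46, x2 = -57/46.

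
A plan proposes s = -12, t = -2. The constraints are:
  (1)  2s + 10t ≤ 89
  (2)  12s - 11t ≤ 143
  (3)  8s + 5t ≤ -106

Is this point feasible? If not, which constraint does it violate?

feasible

(1): -44 ≤ 89 ✓
(2): -122 ≤ 143 ✓
(3): -106 ≤ -106 ✓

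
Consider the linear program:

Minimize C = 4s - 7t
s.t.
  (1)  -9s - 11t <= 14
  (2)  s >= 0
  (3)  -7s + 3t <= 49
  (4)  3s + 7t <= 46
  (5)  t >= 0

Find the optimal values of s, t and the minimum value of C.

Corner points and C = 4s - 7t:
  (0, 46/7) → C = -46
  (0, 0) → C = 0
  (46/3, 0) → C = 184/3

The optimum lies where s = 0 and 3s + 7t = 46.
Solving simultaneously gives s = 0, t = 46/7.

s = 0, t = 46/7, minimum C = -46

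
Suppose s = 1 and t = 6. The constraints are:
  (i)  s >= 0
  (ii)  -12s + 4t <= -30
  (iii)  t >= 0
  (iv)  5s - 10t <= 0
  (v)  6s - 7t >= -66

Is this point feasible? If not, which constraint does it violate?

not feasible — violates (ii)

Constraint (ii): -12s + 4t = 12, which is not ≤ -30. All other constraints are satisfied.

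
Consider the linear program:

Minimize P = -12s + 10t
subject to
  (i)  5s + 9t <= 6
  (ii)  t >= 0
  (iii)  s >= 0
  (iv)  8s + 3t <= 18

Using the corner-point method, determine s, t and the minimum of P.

s = 6/5, t = 0, minimum P = -72/5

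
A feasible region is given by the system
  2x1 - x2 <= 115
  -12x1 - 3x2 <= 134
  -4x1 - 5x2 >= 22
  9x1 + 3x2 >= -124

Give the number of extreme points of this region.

The feasible vertices (each the meet of two boundaries and inside every other half-plane) are:
  (79/2, -36)
  (221/15, -1283/15)
  (-151/12, 17/3)
  (-10/3, -94/3)

4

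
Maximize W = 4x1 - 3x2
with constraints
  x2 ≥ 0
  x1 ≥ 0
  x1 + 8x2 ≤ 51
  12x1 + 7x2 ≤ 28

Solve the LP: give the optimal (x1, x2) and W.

x1 = 7/3, x2 = 0, maximum W = 28/3

Vertices and W = 4x1 - 3x2:
  (0, 0) → W = 0
  (7/3, 0) → W = 28/3
  (0, 4) → W = -12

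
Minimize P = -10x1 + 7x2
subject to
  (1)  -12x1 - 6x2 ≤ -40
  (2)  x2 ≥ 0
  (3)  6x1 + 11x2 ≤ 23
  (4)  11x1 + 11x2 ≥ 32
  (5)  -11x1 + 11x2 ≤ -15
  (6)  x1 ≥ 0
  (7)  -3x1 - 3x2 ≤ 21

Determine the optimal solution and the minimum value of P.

x1 = 23/6, x2 = 0, minimum P = -115/3

Corner points and P = -10x1 + 7x2:
  (10/3, 0) → P = -100/3
  (151/48, 3/8) → P = -173/6
  (23/6, 0) → P = -115/3

At the optimal vertex, x2 = 0 and 6x1 + 11x2 = 23.
Solving simultaneously gives x1 = 23/6, x2 = 0.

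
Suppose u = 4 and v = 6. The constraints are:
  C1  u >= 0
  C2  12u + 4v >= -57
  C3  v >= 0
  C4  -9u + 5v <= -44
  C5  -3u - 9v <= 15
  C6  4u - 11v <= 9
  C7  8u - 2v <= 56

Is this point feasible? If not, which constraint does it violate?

not feasible — violates C4

Constraint C4: -9u + 5v = -6, which is not ≤ -44. All other constraints are satisfied.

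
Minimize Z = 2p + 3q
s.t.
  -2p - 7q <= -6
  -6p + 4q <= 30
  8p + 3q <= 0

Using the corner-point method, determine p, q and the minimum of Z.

p = -93/25, q = 48/25, minimum Z = -42/25

Feasible corners and Z = 2p + 3q:
  (-93/25, 48/25) → Z = -42/25
  (-9/25, 24/25) → Z = 54/25
  (-9/5, 24/5) → Z = 54/5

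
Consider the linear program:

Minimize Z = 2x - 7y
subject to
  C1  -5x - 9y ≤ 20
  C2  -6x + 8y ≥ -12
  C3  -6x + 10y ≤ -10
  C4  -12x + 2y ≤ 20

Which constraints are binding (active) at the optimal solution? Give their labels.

C2 and C3

Corner points and Z = 2x - 7y:
  (-26/47, -90/47) → Z = 578/47
  (-55/52, -85/52) → Z = 485/52
  (10/3, 1) → Z = -1/3

The minimum is at (10/3, 1). Substituting into each constraint, equality holds for C2 and C3; the remaining constraints have slack.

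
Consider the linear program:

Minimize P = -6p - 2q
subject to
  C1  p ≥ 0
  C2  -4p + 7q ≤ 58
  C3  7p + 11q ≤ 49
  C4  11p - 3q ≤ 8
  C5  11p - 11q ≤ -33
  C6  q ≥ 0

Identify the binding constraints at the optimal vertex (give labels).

Extreme points and P = -6p - 2q:
  (0, 49/11) → P = -98/11
  (0, 3) → P = -6
  (8/9, 35/9) → P = -118/9

The minimum is at (8/9, 35/9). Substituting into each constraint, equality holds for C3 and C5; the remaining constraints have slack.

C3 and C5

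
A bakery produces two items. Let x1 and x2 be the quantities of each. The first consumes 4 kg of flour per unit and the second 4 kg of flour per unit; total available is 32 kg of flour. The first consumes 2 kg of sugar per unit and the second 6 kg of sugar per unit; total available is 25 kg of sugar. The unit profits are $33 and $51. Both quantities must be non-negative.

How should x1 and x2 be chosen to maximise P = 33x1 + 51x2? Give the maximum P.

x1 = 23/4, x2 = 9/4, maximum P = 609/2

Corner points and P = 33x1 + 51x2:
  (0, 0) → P = 0
  (0, 25/6) → P = 425/2
  (8, 0) → P = 264
  (23/4, 9/4) → P = 609/2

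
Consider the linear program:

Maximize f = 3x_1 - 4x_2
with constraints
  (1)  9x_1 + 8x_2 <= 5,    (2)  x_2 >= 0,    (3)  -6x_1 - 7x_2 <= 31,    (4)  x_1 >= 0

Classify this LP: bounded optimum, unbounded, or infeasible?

Corner points and f = 3x_1 - 4x_2:
  (5/9, 0) → f = 5/3
  (0, 5/8) → f = -5/2
  (0, 0) → f = 0
The feasible region has finitely many vertices and no improving ray; the maximum is 5/3 at (5/9, 0).

bounded optimum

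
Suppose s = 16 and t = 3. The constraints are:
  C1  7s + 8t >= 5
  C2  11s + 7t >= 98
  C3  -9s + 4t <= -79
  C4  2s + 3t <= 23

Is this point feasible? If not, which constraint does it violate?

Constraint C4: 2s + 3t = 41, which is not ≤ 23. All other constraints are satisfied.

not feasible — violates C4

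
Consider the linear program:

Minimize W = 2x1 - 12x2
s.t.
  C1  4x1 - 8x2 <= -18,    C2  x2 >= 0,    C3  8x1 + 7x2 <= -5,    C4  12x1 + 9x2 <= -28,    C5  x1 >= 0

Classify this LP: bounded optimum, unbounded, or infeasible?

infeasible

The boundaries 4x1 - 8x2 = -18 and x2 = 0 meet at (-9/2, 0), but that point violates x1 ≥ 0. Every candidate vertex is excluded by some other constraint, so the feasible region is empty.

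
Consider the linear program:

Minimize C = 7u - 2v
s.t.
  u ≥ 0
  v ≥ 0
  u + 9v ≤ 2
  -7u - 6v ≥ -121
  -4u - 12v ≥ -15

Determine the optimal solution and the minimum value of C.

u = 0, v = 2/9, minimum C = -4/9

Feasible corners and C = 7u - 2v:
  (0, 0) → C = 0
  (0, 2/9) → C = -4/9
  (2, 0) → C = 14

At the optimal vertex, u = 0 and u + 9v = 2.
Solving simultaneously gives u = 0, v = 2/9.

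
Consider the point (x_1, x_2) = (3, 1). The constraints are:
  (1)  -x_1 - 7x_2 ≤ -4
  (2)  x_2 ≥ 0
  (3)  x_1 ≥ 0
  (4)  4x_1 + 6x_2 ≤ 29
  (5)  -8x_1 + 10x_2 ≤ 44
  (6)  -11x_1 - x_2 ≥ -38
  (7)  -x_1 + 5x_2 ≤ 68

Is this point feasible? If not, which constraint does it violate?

feasible

(1): -10 ≤ -4 ✓
(2): 1 ≥ 0 ✓
(3): 3 ≥ 0 ✓
(4): 18 ≤ 29 ✓
(5): -14 ≤ 44 ✓
(6): -34 ≥ -38 ✓
(7): 2 ≤ 68 ✓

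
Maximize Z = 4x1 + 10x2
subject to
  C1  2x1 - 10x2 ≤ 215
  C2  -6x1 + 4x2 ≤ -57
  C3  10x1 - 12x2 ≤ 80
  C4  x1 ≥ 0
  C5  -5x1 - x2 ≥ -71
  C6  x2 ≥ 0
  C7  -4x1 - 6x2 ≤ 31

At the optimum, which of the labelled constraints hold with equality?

C2 and C5

Vertices and Z = 4x1 + 10x2:
  (91/8, 45/16) → Z = 589/8
  (341/26, 141/26) → Z = 1387/13
  (466/35, 31/7) → Z = 3414/35

The maximum is at (341/26, 141/26). Substituting into each constraint, equality holds for C2 and C5; the remaining constraints have slack.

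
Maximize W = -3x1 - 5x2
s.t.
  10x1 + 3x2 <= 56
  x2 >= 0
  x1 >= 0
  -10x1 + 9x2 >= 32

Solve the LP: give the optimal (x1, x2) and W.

Extreme points and W = -3x1 - 5x2:
  (0, 56/3) → W = -280/3
  (17/5, 22/3) → W = -703/15
  (0, 32/9) → W = -160/9

At the optimal vertex, x1 = 0 and -10x1 + 9x2 = 32.
Solving simultaneously gives x1 = 0, x2 = 32/9.

x1 = 0, x2 = 32/9, maximum W = -160/9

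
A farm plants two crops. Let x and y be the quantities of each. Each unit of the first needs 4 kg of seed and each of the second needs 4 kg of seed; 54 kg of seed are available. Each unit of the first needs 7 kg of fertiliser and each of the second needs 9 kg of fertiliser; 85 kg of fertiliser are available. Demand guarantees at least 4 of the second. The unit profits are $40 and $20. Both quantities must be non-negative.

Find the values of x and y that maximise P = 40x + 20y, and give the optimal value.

Vertices and P = 40x + 20y:
  (0, 85/9) → P = 1700/9
  (0, 4) → P = 80
  (7, 4) → P = 360

x = 7, y = 4, maximum P = 360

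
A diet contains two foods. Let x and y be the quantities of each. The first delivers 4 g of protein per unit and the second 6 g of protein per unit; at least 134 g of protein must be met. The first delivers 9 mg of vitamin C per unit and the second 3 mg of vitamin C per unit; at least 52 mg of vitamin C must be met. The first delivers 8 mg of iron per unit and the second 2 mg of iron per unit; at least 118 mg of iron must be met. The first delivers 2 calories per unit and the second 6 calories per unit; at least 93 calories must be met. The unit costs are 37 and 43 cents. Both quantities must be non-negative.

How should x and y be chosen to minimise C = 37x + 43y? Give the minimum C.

x = 11, y = 15, minimum C = 1052

The feasible region is unbounded (it extends along (0, 1), (1, 0)), but C strictly increases along every unbounded feasible direction, so there is no improving ray and the minimum is attained at a vertex.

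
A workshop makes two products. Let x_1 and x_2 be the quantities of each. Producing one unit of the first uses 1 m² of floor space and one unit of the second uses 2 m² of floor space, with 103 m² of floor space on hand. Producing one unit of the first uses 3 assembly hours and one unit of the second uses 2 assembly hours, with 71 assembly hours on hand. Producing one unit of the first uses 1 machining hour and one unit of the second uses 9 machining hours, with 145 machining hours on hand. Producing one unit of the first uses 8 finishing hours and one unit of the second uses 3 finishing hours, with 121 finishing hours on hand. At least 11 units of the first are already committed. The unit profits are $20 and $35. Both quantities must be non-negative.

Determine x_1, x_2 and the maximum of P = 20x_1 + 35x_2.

Extreme points and P = 20x_1 + 35x_2:
  (121/8, 0) → P = 605/2
  (11, 0) → P = 220
  (11, 11) → P = 605

The optimum lies where 8x_1 + 3x_2 = 121 and x_1 = 11.
Solving simultaneously gives x_1 = 11, x_2 = 11.

x_1 = 11, x_2 = 11, maximum P = 605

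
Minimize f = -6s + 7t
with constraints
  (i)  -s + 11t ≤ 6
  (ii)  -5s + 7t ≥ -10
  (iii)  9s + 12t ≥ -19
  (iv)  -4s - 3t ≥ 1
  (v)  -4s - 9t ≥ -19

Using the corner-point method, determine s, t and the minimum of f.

s = 23/43, t = -45/43, minimum f = -453/43

Feasible corners and f = -6s + 7t:
  (-281/111, 35/111) → f = 1931/111
  (-29/47, 23/47) → f = 335/47
  (-13/123, -185/123) → f = -1217/123
  (23/43, -45/43) → f = -453/43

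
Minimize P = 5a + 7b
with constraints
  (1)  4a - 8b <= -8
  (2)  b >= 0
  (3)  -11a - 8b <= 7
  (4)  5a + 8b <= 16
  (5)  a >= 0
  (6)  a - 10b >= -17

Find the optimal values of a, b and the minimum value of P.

a = 0, b = 1, minimum P = 7

Extreme points and P = 5a + 7b:
  (8/9, 13/9) → P = 131/9
  (0, 1) → P = 7
  (12/29, 101/58) → P = 827/58
  (0, 17/10) → P = 119/10

The optimum lies where 4a - 8b = -8 and a = 0.
Solving simultaneously gives a = 0, b = 1.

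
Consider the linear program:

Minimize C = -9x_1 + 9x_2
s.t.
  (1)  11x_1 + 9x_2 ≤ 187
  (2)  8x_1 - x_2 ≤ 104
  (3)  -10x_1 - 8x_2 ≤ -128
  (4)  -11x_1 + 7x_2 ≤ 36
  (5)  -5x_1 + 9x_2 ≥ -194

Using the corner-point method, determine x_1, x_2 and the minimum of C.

x_1 = 480/37, x_2 = -8/37, minimum C = -4392/37

Vertices and C = -9x_1 + 9x_2:
  (1123/83, 352/83) → C = -6939/83
  (985/176, 223/16) → C = 3303/44
  (480/37, -8/37) → C = -4392/37
  (304/79, 884/79) → C = 5220/79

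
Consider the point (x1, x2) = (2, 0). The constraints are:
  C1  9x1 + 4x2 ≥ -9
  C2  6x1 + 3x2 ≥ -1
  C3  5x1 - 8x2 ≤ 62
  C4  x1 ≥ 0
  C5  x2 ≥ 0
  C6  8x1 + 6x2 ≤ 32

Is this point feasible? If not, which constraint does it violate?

feasible

C1: 18 ≥ -9 ✓
C2: 12 ≥ -1 ✓
C3: 10 ≤ 62 ✓
C4: 2 ≥ 0 ✓
C5: 0 ≥ 0 ✓
C6: 16 ≤ 32 ✓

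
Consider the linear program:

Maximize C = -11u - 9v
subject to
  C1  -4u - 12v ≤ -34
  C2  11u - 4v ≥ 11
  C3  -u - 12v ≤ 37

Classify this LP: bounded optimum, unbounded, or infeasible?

bounded optimum

Corner points and C = -11u - 9v:
  (67/37, 165/74) → C = -2959/74
  (71/3, -91/18) → C = -1289/6
The feasible region has finitely many vertices and no improving ray; the maximum is -2959/74 at (67/37, 165/74).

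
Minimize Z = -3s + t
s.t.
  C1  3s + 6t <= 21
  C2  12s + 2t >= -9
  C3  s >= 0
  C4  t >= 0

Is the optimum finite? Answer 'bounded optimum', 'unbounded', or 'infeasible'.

bounded optimum

Extreme points and Z = -3s + t:
  (0, 7/2) → Z = 7/2
  (7, 0) → Z = -21
  (0, 0) → Z = 0
The feasible region has finitely many vertices and no improving ray; the minimum is -21 at (7, 0).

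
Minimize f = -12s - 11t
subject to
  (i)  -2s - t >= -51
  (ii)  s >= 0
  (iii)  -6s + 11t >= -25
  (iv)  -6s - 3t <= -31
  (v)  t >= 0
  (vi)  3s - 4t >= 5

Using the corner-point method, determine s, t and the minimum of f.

s = 19, t = 13, minimum f = -371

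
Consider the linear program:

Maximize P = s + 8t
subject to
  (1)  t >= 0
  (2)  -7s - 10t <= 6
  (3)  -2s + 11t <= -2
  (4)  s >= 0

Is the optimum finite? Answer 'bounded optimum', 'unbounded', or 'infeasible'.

unbounded

From the feasible point (1, 0), moving in the direction (11, 2) keeps every constraint satisfied while P increases without bound.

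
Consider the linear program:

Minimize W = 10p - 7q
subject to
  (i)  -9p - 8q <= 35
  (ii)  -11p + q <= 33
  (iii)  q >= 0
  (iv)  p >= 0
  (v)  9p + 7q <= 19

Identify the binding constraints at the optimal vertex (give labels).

Vertices and W = 10p - 7q:
  (0, 0) → W = 0
  (19/9, 0) → W = 190/9
  (0, 19/7) → W = -19

The minimum is at (0, 19/7). Substituting into each constraint, equality holds for (iv) and (v); the remaining constraints have slack.

(iv) and (v)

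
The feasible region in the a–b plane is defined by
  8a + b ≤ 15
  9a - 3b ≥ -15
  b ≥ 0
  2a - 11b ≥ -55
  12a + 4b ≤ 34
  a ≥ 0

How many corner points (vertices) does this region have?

5

Of the 15 pairwise boundary intersections, those satisfying every inequality are:
  (15/8, 0)
  (13/10, 23/5)
  (0, 5)
  (0, 0)
  (11/10, 26/5)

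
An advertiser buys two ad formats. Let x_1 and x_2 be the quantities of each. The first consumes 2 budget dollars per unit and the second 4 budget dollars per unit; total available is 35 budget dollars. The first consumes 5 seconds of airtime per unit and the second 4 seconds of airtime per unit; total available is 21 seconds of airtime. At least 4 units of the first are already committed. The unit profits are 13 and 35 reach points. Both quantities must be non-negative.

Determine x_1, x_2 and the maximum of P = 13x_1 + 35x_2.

Vertices and P = 13x_1 + 35x_2:
  (21/5, 0) → P = 273/5
  (4, 0) → P = 52
  (4, 1/4) → P = 243/4

At the optimal vertex, 5x_1 + 4x_2 = 21 and x_1 = 4.
Solving simultaneously gives x_1 = 4, x_2 = 1/4.

x_1 = 4, x_2 = 1/4, maximum P = 243/4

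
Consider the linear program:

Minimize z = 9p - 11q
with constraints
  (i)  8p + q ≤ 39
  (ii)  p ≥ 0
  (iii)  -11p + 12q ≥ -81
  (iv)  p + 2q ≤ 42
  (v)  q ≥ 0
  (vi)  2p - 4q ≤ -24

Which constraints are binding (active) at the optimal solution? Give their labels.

Feasible corners and z = 9p - 11q:
  (12/5, 99/5) → z = -981/5
  (66/17, 135/17) → z = -891/17
  (0, 21) → z = -231
  (0, 6) → z = -66

The minimum is at (0, 21). Substituting into each constraint, equality holds for (ii) and (iv); the remaining constraints have slack.

(ii) and (iv)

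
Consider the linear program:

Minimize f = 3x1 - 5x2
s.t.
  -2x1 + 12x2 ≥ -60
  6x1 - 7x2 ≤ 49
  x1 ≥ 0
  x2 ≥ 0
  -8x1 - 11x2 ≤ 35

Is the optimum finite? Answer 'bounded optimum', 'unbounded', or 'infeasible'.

From the feasible point (49/6, 0), moving in the direction (0, 1) keeps every constraint satisfied while f decreases without bound.

unbounded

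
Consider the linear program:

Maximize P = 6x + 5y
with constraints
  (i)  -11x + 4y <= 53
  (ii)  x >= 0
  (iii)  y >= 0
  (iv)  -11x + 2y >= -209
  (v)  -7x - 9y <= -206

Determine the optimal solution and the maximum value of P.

Feasible corners and P = 6x + 5y:
  (471/11, 131) → P = 10031/11
  (347/127, 2637/127) → P = 15267/127
  (2293/113, 803/113) → P = 17773/113

x = 471/11, y = 131, maximum P = 10031/11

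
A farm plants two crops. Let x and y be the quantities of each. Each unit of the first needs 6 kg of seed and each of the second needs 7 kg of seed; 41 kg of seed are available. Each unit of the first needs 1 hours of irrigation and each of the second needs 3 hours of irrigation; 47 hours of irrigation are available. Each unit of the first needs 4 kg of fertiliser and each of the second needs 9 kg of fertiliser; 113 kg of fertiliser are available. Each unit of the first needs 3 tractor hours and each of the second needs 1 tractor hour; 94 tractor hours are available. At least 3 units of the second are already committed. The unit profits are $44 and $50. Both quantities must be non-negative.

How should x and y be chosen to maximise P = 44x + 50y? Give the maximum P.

x = 10/3, y = 3, maximum P = 890/3

Vertices and P = 44x + 50y:
  (0, 41/7) → P = 2050/7
  (0, 3) → P = 150
  (10/3, 3) → P = 890/3

The binding constraints are 6x + 7y = 41 and y = 3.
Solving simultaneously gives x = 10/3, y = 3.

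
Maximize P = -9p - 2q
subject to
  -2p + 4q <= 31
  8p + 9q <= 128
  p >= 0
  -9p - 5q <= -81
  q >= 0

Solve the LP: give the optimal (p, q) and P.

Vertices and P = -9p - 2q:
  (233/50, 252/25) → P = -621/10
  (169/46, 441/46) → P = -2403/46
  (16, 0) → P = -144
  (9, 0) → P = -81

At the optimal vertex, -2p + 4q = 31 and -9p - 5q = -81.
Solving simultaneously gives p = 169/46, q = 441/46.

p = 169/46, q = 441/46, maximum P = -2403/46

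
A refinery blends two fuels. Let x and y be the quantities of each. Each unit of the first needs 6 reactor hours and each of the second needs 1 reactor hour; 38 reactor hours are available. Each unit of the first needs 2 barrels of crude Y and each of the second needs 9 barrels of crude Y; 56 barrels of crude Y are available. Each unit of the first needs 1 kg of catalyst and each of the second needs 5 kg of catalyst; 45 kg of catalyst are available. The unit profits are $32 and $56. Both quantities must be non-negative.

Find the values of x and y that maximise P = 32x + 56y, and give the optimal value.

Feasible corners and P = 32x + 56y:
  (0, 0) → P = 0
  (0, 56/9) → P = 3136/9
  (19/3, 0) → P = 608/3
  (11/2, 5) → P = 456

The optimum lies where 6x + y = 38 and 2x + 9y = 56.
Solving simultaneously gives x = 11/2, y = 5.

x = 11/2, y = 5, maximum P = 456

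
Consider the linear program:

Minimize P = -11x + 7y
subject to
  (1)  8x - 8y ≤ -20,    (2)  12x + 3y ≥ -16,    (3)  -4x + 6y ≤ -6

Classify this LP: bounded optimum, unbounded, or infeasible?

The boundaries 8x - 8y = -20 and 12x + 3y = -16 meet at (-47/30, 14/15), but that point violates -4x + 6y ≤ -6. Every candidate vertex is excluded by some other constraint, so the feasible region is empty.

infeasible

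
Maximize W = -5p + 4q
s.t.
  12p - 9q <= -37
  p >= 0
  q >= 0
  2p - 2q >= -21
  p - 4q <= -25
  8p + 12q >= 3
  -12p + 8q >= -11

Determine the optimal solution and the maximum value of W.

p = 0, q = 21/2, maximum W = 42

At the optimal vertex, p = 0 and 2p - 2q = -21.
Solving simultaneously gives p = 0, q = 21/2.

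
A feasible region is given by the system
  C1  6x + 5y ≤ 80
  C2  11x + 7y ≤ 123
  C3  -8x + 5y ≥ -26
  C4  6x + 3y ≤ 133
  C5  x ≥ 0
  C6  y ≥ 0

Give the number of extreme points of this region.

Pairwise boundary intersections that survive every other constraint:
  (55/13, 142/13)
  (0, 16)
  (797/111, 698/111)
  (13/4, 0)
  (0, 0)

5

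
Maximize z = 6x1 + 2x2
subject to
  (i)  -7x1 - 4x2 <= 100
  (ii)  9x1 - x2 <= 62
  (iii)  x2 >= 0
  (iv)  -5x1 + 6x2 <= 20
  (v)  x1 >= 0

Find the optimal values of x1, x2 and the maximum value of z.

Corner points and z = 6x1 + 2x2:
  (62/9, 0) → z = 124/3
  (8, 10) → z = 68
  (0, 0) → z = 0
  (0, 10/3) → z = 20/3

x1 = 8, x2 = 10, maximum z = 68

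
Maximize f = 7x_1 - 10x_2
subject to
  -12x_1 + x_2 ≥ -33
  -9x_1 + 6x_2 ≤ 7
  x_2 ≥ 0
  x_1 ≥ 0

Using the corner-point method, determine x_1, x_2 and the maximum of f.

x_1 = 11/4, x_2 = 0, maximum f = 77/4

Vertices and f = 7x_1 - 10x_2:
  (205/63, 127/21) → f = -2375/63
  (11/4, 0) → f = 77/4
  (0, 7/6) → f = -35/3
  (0, 0) → f = 0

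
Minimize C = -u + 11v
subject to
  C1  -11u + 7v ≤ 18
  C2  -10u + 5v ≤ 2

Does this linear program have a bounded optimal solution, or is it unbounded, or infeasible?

unbounded

From the feasible point (76/15, 158/15), moving in the direction (-5, -10) keeps every constraint satisfied while C decreases without bound.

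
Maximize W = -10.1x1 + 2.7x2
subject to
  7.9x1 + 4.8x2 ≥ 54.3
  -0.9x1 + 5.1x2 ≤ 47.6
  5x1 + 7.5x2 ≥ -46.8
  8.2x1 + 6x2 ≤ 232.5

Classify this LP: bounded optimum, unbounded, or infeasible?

Feasible corners and W = -10.1x1 + 2.7x2:
  (1615/1487, 42491/4461) → W = 109652/7435
  (21063/1175, -21374/1175) → W = -2704461/11750
  (30005/1574, 59957/4722) → W = -622723/3935
  (4499/70, -25771/525) → W = -781.678
The feasible region has finitely many vertices and no improving ray; the maximum is 109652/7435 at (1615/1487, 42491/4461).

bounded optimum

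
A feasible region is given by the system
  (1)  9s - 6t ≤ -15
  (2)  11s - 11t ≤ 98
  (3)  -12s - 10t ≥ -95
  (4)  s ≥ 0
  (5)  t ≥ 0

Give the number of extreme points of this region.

3

The feasible vertices (each the meet of two boundaries and inside every other half-plane) are:
  (70/27, 115/18)
  (0, 5/2)
  (0, 19/2)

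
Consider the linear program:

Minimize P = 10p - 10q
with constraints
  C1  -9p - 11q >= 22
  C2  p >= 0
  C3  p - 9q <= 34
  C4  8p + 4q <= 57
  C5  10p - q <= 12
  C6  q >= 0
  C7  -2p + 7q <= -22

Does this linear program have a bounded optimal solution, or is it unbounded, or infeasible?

infeasible

The boundaries p = 0 and p - 9q = 34 meet at (0, -34/9), but that point violates q ≥ 0. Every candidate vertex is excluded by some other constraint, so the feasible region is empty.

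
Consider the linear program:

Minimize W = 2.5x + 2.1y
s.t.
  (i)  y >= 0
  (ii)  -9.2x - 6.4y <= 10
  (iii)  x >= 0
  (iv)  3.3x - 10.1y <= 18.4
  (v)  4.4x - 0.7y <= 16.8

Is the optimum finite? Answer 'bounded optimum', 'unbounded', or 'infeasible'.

Feasible corners and W = 2.5x + 2.1y:
  (0, 0) → W = 0
  (42/11, 0) → W = 105/11
The feasible region has finitely many vertices and no improving ray; the minimum is 0 at (0, 0).

bounded optimum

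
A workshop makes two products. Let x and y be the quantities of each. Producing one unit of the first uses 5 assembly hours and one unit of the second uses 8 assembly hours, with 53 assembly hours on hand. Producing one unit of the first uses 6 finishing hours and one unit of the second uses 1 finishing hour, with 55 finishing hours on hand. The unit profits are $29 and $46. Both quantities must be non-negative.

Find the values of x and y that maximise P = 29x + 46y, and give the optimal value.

Feasible corners and P = 29x + 46y:
  (0, 0) → P = 0
  (0, 53/8) → P = 1219/4
  (55/6, 0) → P = 1595/6
  (9, 1) → P = 307

x = 9, y = 1, maximum P = 307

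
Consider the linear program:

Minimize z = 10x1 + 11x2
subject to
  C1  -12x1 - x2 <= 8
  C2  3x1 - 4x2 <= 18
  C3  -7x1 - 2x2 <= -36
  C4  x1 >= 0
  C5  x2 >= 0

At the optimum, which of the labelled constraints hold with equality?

Corner points and z = 10x1 + 11x2:
  (6, 0) → z = 60
  (0, 18) → z = 198
  (36/7, 0) → z = 360/7
The feasible region is unbounded (it extends along (0, 1), (4, 3)), but z strictly increases along every unbounded feasible direction, so there is no improving ray and the minimum is attained at a vertex.

The minimum is at (36/7, 0). Substituting into each constraint, equality holds for C3 and C5; the remaining constraints have slack.

C3 and C5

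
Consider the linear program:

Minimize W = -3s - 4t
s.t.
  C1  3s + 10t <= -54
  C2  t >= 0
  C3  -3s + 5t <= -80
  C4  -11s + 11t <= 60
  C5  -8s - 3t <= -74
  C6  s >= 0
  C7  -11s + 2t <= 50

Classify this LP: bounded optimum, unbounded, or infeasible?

infeasible

The boundaries 3s + 10t = -54 and -8s - 3t = -74 meet at (902/71, -654/71), but that point violates t ≥ 0. Every candidate vertex is excluded by some other constraint, so the feasible region is empty.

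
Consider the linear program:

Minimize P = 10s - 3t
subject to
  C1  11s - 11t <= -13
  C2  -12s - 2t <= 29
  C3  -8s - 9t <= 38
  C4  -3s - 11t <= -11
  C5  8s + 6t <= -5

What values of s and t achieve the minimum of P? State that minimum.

s = -41/14, t = 43/14, minimum P = -77/2

The binding constraints are -12s - 2t = 29 and 8s + 6t = -5.
Solving simultaneously gives s = -41/14, t = 43/14.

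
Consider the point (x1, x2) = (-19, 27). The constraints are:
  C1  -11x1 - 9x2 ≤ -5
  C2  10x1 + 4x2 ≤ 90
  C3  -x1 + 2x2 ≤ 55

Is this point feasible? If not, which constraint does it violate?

Constraint C3: -x1 + 2x2 = 73, which is not ≤ 55. All other constraints are satisfied.

not feasible — violates C3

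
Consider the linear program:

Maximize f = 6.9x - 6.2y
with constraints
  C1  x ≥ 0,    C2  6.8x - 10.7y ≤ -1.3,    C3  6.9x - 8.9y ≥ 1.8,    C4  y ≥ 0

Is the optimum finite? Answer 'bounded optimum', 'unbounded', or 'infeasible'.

unbounded

From the feasible point (3083/1331, 2121/1331), moving in the direction (8.9, 6.9) keeps every constraint satisfied while f increases without bound.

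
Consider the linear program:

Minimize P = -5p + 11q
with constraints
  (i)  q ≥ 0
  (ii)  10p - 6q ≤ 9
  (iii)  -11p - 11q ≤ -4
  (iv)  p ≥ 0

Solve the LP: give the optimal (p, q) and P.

Feasible corners and P = -5p + 11q:
  (9/10, 0) → P = -9/2
  (4/11, 0) → P = -20/11
  (0, 4/11) → P = 4
The feasible region is unbounded (it extends along (0, 1), (3, 5)), but P strictly increases along every unbounded feasible direction, so there is no improving ray and the minimum is attained at a vertex.

p = 9/10, q = 0, minimum P = -9/2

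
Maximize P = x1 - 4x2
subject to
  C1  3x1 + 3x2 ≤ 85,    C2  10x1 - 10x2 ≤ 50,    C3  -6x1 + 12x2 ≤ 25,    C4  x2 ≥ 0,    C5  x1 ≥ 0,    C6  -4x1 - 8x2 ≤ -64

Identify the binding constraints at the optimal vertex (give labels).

C2 and C6

Extreme points and P = x1 - 4x2:
  (85/6, 55/6) → P = -45/2
  (26/3, 11/3) → P = -6
  (71/12, 121/24) → P = -57/4

The maximum is at (26/3, 11/3). Substituting into each constraint, equality holds for C2 and C6; the remaining constraints have slack.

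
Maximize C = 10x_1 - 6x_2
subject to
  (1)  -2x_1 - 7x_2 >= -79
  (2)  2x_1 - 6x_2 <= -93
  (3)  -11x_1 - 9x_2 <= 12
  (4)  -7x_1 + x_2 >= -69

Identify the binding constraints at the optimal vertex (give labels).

Feasible corners and C = 10x_1 - 6x_2:
  (-177/26, 172/13) → C = -1917/13
  (-795/59, 893/59) → C = -13308/59
  (-303/28, 333/28) → C = -1257/7

The maximum is at (-177/26, 172/13). Substituting into each constraint, equality holds for (1) and (2); the remaining constraints have slack.

(1) and (2)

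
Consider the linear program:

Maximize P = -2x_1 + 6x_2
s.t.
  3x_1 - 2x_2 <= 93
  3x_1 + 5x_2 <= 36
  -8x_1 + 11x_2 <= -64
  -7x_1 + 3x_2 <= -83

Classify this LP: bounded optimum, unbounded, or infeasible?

Extreme points and P = -2x_1 + 6x_2:
  (179/7, -57/7) → P = -100
  (-113/5, -402/5) → P = -2186/5
  (523/44, 3/44) → P = -257/11
The feasible region has finitely many vertices and no improving ray; the maximum is -257/11 at (523/44, 3/44).

bounded optimum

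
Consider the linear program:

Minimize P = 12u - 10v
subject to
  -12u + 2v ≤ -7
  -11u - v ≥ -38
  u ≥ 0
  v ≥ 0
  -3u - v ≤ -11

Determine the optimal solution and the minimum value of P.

u = 83/34, v = 379/34, minimum P = -1397/17

Feasible corners and P = 12u - 10v:
  (83/34, 379/34) → P = -1397/17
  (29/18, 37/6) → P = -127/3
  (27/8, 7/8) → P = 127/4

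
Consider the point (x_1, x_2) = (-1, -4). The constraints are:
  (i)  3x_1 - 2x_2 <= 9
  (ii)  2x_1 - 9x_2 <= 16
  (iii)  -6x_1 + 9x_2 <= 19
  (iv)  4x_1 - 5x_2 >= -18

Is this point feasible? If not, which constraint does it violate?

Constraint (ii): 2x_1 - 9x_2 = 34, which is not ≤ 16. All other constraints are satisfied.

not feasible — violates (ii)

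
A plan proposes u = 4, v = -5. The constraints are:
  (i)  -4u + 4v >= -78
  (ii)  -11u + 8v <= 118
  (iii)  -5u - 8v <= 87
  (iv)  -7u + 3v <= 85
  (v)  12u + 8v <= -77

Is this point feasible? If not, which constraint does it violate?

not feasible — violates (v)

Constraint (v): 12u + 8v = 8, which is not ≤ -77. All other constraints are satisfied.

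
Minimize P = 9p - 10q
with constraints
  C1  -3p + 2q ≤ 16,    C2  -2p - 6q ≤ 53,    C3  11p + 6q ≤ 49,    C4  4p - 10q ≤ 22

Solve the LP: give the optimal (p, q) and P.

Vertices and P = 9p - 10q:
  (-101/11, -127/22) → P = -274/11
  (1/20, 323/40) → P = -803/10
  (-199/22, -64/11) → P = -511/22
  (311/67, -23/67) → P = 3029/67

p = 1/20, q = 323/40, minimum P = -803/10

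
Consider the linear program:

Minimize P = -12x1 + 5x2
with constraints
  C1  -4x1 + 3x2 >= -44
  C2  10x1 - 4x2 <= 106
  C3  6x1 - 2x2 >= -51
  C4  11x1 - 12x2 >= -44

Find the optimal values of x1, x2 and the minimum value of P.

x1 = 71/7, x2 = -8/7, minimum P = -892/7

Feasible corners and P = -12x1 + 5x2:
  (71/7, -8/7) → P = -892/7
  (-241/10, -234/5) → P = 276/5
  (362/19, 803/38) → P = -4673/38
  (-262/25, -297/50) → P = 4803/50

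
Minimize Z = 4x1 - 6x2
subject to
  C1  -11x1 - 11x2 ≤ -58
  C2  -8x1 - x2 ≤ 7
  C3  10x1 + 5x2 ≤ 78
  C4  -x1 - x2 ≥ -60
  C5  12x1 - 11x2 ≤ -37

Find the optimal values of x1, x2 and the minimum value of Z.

Corner points and Z = 4x1 - 6x2:
  (-135/77, 541/77) → Z = -3786/77
  (21/23, 1103/253) → Z = -5694/253
  (-113/30, 347/15) → Z = -2308/15
  (673/170, 653/85) → Z = -2572/85

At the optimal vertex, -8x1 - x2 = 7 and 10x1 + 5x2 = 78.
Solving simultaneously gives x1 = -113/30, x2 = 347/15.

x1 = -113/30, x2 = 347/15, minimum Z = -2308/15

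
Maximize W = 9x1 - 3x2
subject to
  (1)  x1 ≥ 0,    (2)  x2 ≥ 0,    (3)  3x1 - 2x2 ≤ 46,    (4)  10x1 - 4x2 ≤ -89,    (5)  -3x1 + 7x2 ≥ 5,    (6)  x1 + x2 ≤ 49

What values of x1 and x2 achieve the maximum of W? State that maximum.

x1 = 107/14, x2 = 579/14, maximum W = -387/7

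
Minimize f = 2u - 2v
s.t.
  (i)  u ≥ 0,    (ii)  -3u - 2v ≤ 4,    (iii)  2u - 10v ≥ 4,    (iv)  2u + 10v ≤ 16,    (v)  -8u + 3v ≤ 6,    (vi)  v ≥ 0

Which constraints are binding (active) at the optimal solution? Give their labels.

(iii) and (vi)

Vertices and f = 2u - 2v:
  (5, 3/5) → f = 44/5
  (2, 0) → f = 4
  (8, 0) → f = 16

The minimum is at (2, 0). Substituting into each constraint, equality holds for (iii) and (vi); the remaining constraints have slack.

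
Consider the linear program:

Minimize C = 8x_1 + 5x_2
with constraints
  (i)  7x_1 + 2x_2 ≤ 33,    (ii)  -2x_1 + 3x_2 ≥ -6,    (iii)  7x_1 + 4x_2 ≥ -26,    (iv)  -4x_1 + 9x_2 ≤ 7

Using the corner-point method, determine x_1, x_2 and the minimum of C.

Extreme points and C = 8x_1 + 5x_2:
  (111/25, 24/25) → C = 1008/25
  (283/71, 181/71) → C = 3169/71
  (-54/29, -94/29) → C = -902/29
  (-262/79, -55/79) → C = -2371/79

x_1 = -54/29, x_2 = -94/29, minimum C = -902/29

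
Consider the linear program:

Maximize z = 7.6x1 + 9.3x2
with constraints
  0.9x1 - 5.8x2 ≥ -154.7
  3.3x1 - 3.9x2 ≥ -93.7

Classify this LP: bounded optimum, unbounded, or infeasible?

From the feasible point (5987/1563, 14206/521), moving in the direction (5.8, 0.9) keeps every constraint satisfied while z increases without bound.

unbounded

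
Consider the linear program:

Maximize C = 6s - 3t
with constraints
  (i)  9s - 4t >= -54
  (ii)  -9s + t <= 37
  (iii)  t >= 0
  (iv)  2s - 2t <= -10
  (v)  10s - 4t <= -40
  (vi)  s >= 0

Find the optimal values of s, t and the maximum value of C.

Vertices and C = 6s - 3t:
  (14, 45) → C = -51
  (0, 27/2) → C = -81/2
  (0, 10) → C = -30

The binding constraints are 10s - 4t = -40 and s = 0.
Solving simultaneously gives s = 0, t = 10.

s = 0, t = 10, maximum C = -30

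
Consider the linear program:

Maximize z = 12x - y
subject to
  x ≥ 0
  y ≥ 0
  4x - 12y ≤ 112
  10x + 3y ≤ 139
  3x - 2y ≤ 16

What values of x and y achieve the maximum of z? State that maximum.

Vertices and z = 12x - y:
  (0, 0) → z = 0
  (0, 139/3) → z = -139/3
  (16/3, 0) → z = 64
  (326/29, 257/29) → z = 3655/29

x = 326/29, y = 257/29, maximum z = 3655/29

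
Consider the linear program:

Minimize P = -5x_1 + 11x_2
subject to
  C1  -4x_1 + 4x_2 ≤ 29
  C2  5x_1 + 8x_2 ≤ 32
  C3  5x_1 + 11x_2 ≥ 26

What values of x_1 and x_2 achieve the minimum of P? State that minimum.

x_1 = 48/5, x_2 = -2, minimum P = -70

Extreme points and P = -5x_1 + 11x_2:
  (-2, 21/4) → P = 271/4
  (-215/64, 249/64) → P = 1907/32
  (48/5, -2) → P = -70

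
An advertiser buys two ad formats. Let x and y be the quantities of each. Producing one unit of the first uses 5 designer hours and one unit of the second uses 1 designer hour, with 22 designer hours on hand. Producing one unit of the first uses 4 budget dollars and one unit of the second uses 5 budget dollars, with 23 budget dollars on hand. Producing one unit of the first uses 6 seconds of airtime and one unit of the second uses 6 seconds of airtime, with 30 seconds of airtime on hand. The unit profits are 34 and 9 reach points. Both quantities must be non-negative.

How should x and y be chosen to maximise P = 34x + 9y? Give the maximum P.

x = 17/4, y = 3/4, maximum P = 605/4

Feasible corners and P = 34x + 9y:
  (0, 0) → P = 0
  (0, 23/5) → P = 207/5
  (22/5, 0) → P = 748/5
  (17/4, 3/4) → P = 605/4
  (2, 3) → P = 95

At the optimal vertex, 5x + y = 22 and 6x + 6y = 30.
Solving simultaneously gives x = 17/4, y = 3/4.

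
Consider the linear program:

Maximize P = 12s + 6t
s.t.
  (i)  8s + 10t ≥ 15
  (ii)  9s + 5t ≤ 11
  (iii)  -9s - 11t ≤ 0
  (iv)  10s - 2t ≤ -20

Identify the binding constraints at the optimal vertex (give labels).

(ii) and (iv)

Extreme points and P = 12s + 6t:
  (-165/2, 135/2) → P = -585
  (-85/58, 155/58) → P = -45/29
  (-39/34, 145/34) → P = 201/17
The feasible region is unbounded (it extends along (-5, 9), (-11, 9)), but P strictly decreases along every unbounded feasible direction, so there is no improving ray and the maximum is attained at a vertex.

The maximum is at (-39/34, 145/34). Substituting into each constraint, equality holds for (ii) and (iv); the remaining constraints have slack.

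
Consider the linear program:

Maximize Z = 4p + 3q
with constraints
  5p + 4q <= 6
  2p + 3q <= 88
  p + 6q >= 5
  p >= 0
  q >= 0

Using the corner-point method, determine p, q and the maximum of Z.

p = 8/13, q = 19/26, maximum Z = 121/26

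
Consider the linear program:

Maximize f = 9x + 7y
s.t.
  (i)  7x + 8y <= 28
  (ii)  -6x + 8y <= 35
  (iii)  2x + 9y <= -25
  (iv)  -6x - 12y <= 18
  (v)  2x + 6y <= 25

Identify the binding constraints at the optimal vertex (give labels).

(i) and (iv)

Vertices and f = 9x + 7y:
  (452/47, -231/47) → f = 2451/47
  (40/3, -49/6) → f = 377/6
  (23/5, -19/5) → f = 74/5

The maximum is at (40/3, -49/6). Substituting into each constraint, equality holds for (i) and (iv); the remaining constraints have slack.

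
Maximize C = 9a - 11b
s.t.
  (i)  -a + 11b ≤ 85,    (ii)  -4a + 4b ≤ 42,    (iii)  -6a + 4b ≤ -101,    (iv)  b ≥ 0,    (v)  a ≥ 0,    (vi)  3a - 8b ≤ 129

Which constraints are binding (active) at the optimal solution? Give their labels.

(i) and (vi)

Corner points and C = 9a - 11b:
  (1451/62, 611/62) → C = 3169/31
  (2099/25, 384/25) → C = 14667/25
  (101/6, 0) → C = 303/2
  (43, 0) → C = 387

The maximum is at (2099/25, 384/25). Substituting into each constraint, equality holds for (i) and (vi); the remaining constraints have slack.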